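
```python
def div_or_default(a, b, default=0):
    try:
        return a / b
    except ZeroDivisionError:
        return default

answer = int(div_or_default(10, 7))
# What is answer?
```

Step-by-step execution trace:
1. `div_or_default(10, 7)` enters try: `return 10 / 7` → returns 1.4285714285714286. No exception raised.
2. `except ZeroDivisionError` is skipped.
3. `int(1.4285714285714286)` → 1 → answer = 1.
Result: 1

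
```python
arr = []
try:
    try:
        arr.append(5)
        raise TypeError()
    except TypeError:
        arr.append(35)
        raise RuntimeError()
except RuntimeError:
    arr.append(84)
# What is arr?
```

Step-by-step execution trace:
1. Inner try: `arr.append(5)` → arr = [5].
2. `raise TypeError()` raises TypeError.
3. Inner `except TypeError` matches → `arr.append(35)` → arr = [5, 35].
4. `raise RuntimeError()` raises RuntimeError; propagates to outer try.
5. Outer `except RuntimeError` matches → `arr.append(84)` → arr = [5, 35, 84].
Result: [5, 35, 84]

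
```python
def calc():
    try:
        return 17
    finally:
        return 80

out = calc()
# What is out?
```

Step-by-step execution trace:
1. `calc()` enters try: `return 17` sets pending return value 17.
2. Before returning, `finally: return 80` runs and overrides the pending return.
3. calc() returns 80 → out = 80.
Result: 80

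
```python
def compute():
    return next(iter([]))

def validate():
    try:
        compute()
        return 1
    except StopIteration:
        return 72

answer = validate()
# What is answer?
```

Step-by-step execution trace:
1. `validate()` calls `compute()`.
2. `compute()` evaluates `next(iter([]))`, which raises StopIteration; it propagates to the caller.
3. `return 1` is not reached.
4. `except StopIteration` in validate matches → returns 72.
5. answer = 72.
Result: 72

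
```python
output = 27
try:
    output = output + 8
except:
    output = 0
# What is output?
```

Step-by-step execution trace:
1. output starts at 27.
2. try: `output = output + 8` → output = 35. No exception raised.
3. `except` is skipped.
Result: 35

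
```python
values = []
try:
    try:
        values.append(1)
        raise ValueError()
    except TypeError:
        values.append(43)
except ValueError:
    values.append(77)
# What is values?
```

Step-by-step execution trace:
1. Inner try: `values.append(1)` → values = [1].
2. `raise ValueError()` raises ValueError.
3. Inner `except TypeError` does not match ValueError; exception propagates to outer try.
4. Outer `except ValueError` matches → `values.append(77)` → values = [1, 77].
Result: [1, 77]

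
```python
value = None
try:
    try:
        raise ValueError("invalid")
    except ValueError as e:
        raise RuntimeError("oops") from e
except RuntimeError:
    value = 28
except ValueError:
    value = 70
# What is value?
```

Step-by-step execution trace:
1. Inner try raises ValueError; inner `except ValueError as e` catches it.
2. `raise RuntimeError(...) from e` raises RuntimeError (ValueError is attached as __cause__, but only RuntimeError is active).
3. Outer `except RuntimeError` matches → value = 28.
4. `except ValueError` is not reached.
Result: 28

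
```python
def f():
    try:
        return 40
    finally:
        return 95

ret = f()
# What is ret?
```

Step-by-step execution trace:
1. `f()` enters try: `return 40` sets pending return value 40.
2. Before returning, `finally: return 95` runs and overrides the pending return.
3. f() returns 95 → ret = 95.
Result: 95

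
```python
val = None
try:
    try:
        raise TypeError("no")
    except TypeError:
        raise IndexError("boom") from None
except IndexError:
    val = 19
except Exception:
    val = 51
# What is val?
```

Step-by-step execution trace:
1. Inner try raises TypeError; inner `except TypeError` catches it.
2. `raise IndexError(...) from None` raises IndexError (from None suppresses __context__, but the active exception is still IndexError).
3. Outer `except IndexError` matches → val = 19.
4. `except Exception` is not reached.
Result: 19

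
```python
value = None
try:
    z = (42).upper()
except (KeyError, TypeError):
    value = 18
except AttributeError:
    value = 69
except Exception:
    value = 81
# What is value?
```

Step-by-step execution trace:
1. `z = (42).upper()` raises AttributeError.
2. `except (KeyError, TypeError)` does not match AttributeError; skipped.
3. `except AttributeError` matches (exact type match) → value = 69.
4. `except Exception` is not reached.
Result: 69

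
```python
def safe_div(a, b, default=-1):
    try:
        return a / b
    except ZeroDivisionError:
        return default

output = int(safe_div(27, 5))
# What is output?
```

Step-by-step execution trace:
1. `safe_div(27, 5)` enters try: `return 27 / 5` → returns 5.4. No exception raised.
2. `except ZeroDivisionError` is skipped.
3. `int(5.4)` → 5 → output = 5.
Result: 5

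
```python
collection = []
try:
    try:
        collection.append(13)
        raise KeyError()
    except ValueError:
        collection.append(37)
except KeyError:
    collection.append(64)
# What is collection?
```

Step-by-step execution trace:
1. Inner try: `collection.append(13)` → collection = [13].
2. `raise KeyError()` raises KeyError.
3. Inner `except ValueError` does not match KeyError; exception propagates to outer try.
4. Outer `except KeyError` matches → `collection.append(64)` → collection = [13, 64].
Result: [13, 64]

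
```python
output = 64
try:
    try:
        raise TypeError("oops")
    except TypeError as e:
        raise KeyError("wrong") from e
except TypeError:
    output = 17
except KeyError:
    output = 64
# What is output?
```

Step-by-step execution trace:
1. Inner try raises TypeError; inner `except TypeError as e` catches it.
2. `raise KeyError(...) from e` raises KeyError (TypeError is attached as __cause__, but only KeyError is active).
3. Outer `except TypeError` does not match KeyError; skipped.
4. Outer `except KeyError` matches → output = 64.
Result: 64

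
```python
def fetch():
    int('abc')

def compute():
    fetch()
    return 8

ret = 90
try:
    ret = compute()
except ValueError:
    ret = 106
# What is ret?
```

Step-by-step execution trace:
1. ret starts at 90.
2. try: `compute()` calls `fetch()`.
3. `fetch()` evaluates `int('abc')`, which raises ValueError; it propagates through compute (uncaught).
4. `return 8` in compute is not reached; the assignment to ret does not complete.
5. `except ValueError` matches → ret = 106.
Result: 106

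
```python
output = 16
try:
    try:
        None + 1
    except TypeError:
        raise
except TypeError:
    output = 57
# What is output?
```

Step-by-step execution trace:
1. Inner try: `None + 1` raises TypeError.
2. Inner `except TypeError` matches; bare `raise` re-raises the same TypeError.
3. Outer `except TypeError` matches → output = 57.
Result: 57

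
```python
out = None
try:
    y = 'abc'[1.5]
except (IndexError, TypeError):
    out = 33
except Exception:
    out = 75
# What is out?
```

Step-by-step execution trace:
1. `y = 'abc'[1.5]` raises TypeError.
2. `except (IndexError, TypeError)` matches (TypeError is in the tuple) → out = 33.
3. `except Exception` is not reached.
Result: 33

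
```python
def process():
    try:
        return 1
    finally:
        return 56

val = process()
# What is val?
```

Step-by-step execution trace:
1. `process()` enters try: `return 1` sets pending return value 1.
2. Before returning, `finally: return 56` runs and overrides the pending return.
3. process() returns 56 → val = 56.
Result: 56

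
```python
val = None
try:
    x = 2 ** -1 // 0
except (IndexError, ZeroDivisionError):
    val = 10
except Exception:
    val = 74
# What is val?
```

Step-by-step execution trace:
1. `x = 2 ** -1 // 0` raises ZeroDivisionError.
2. `except (IndexError, ZeroDivisionError)` matches (ZeroDivisionError is in the tuple) → val = 10.
3. `except Exception` is not reached.
Result: 10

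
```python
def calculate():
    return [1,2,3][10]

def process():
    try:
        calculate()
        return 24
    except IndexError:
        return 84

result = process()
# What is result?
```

Step-by-step execution trace:
1. `process()` calls `calculate()`.
2. `calculate()` evaluates `[1,2,3][10]`, which raises IndexError; it propagates to the caller.
3. `return 24` is not reached.
4. `except IndexError` in process matches → returns 84.
5. result = 84.
Result: 84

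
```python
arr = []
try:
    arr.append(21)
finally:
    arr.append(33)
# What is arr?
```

Step-by-step execution trace:
1. try: `arr.append(21)` → arr = [21].
2. The try body completes without raising.
3. finally always runs: `arr.append(33)` → arr = [21, 33].
Result: [21, 33]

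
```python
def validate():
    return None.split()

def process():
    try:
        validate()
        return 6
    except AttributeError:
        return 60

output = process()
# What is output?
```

Step-by-step execution trace:
1. `process()` calls `validate()`.
2. `validate()` evaluates `None.split()`, which raises AttributeError; it propagates to the caller.
3. `return 6` is not reached.
4. `except AttributeError` in process matches → returns 60.
5. output = 60.
Result: 60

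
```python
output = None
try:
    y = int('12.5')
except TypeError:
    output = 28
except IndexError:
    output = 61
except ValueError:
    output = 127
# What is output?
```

Step-by-step execution trace:
1. `y = int('12.5')` raises ValueError.
2. `except TypeError` does not match ValueError; skipped.
3. `except IndexError` does not match ValueError; skipped.
4. `except ValueError` matches → output = 127.
Result: 127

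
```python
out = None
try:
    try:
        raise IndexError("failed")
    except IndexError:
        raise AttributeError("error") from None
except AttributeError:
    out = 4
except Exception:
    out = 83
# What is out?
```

Step-by-step execution trace:
1. Inner try raises IndexError; inner `except IndexError` catches it.
2. `raise AttributeError(...) from None` raises AttributeError (from None suppresses __context__, but the active exception is still AttributeError).
3. Outer `except AttributeError` matches → out = 4.
4. `except Exception` is not reached.
Result: 4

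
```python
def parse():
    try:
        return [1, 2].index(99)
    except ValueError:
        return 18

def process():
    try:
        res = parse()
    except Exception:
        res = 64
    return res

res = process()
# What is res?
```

Step-by-step execution trace:
1. `process()` calls `parse()`.
2. In parse: `[1, 2].index(99)` raises ValueError; `except ValueError` catches it → returns 18.
3. In process: `res = parse()` → res = 18. No exception reaches process.
4. `except Exception` is skipped; process returns 18.
5. res = 18.
Result: 18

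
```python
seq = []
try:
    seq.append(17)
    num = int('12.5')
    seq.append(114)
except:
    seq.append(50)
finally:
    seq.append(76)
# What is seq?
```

Step-by-step execution trace:
1. try: `seq.append(17)` → seq = [17].
2. `num = int('12.5')` raises ValueError; `seq.append(114)` is not reached.
3. bare `except` matches → `seq.append(50)` → seq = [17, 50].
4. finally always runs: `seq.append(76)` → seq = [17, 50, 76].
Result: [17, 50, 76]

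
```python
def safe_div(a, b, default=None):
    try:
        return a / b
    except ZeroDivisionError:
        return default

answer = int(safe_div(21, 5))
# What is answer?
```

Step-by-step execution trace:
1. `safe_div(21, 5)` enters try: `return 21 / 5` → returns 4.2. No exception raised.
2. `except ZeroDivisionError` is skipped.
3. `int(4.2)` → 4 → answer = 4.
Result: 4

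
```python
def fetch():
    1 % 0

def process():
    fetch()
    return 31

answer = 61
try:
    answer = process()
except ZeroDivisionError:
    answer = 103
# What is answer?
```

Step-by-step execution trace:
1. answer starts at 61.
2. try: `process()` calls `fetch()`.
3. `fetch()` evaluates `1 % 0`, which raises ZeroDivisionError; it propagates through process (uncaught).
4. `return 31` in process is not reached; the assignment to answer does not complete.
5. `except ZeroDivisionError` matches → answer = 103.
Result: 103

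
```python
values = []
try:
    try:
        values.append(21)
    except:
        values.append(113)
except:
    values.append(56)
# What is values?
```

Step-by-step execution trace:
1. Inner try: `values.append(21)` → values = [21]. No exception raised.
2. Inner `except` is skipped.
3. Inner try completes normally; outer `except` is skipped.
Result: [21]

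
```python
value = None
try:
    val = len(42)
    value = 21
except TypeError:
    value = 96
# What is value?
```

Step-by-step execution trace:
1. `val = len(42)` raises TypeError.
2. `value = 21` is not reached.
3. `except TypeError` matches → value = 96.
Result: 96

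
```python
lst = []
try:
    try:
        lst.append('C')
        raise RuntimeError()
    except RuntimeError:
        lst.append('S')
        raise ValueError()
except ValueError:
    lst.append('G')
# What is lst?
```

Step-by-step execution trace:
1. Inner try: `lst.append('C')` → lst = ['C'].
2. `raise RuntimeError()` raises RuntimeError.
3. Inner `except RuntimeError` matches → `lst.append('S')` → lst = ['C', 'S'].
4. `raise ValueError()` raises ValueError; propagates to outer try.
5. Outer `except ValueError` matches → `lst.append('G')` → lst = ['C', 'S', 'G'].
Result: ['C', 'S', 'G']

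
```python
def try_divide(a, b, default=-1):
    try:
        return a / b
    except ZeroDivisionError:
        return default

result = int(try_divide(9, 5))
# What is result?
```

Step-by-step execution trace:
1. `try_divide(9, 5)` enters try: `return 9 / 5` → returns 1.8. No exception raised.
2. `except ZeroDivisionError` is skipped.
3. `int(1.8)` → 1 → result = 1.
Result: 1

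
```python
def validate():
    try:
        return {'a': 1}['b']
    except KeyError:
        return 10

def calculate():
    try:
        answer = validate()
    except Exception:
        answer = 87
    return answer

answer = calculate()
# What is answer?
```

Step-by-step execution trace:
1. `calculate()` calls `validate()`.
2. In validate: `{'a': 1}['b']` raises KeyError; `except KeyError` catches it → returns 10.
3. In calculate: `answer = validate()` → answer = 10. No exception reaches calculate.
4. `except Exception` is skipped; calculate returns 10.
5. answer = 10.
Result: 10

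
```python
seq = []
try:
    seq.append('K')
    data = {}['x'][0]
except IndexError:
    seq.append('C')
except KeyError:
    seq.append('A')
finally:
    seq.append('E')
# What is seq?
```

Step-by-step execution trace:
1. try: `seq.append('K')` → seq = ['K'].
2. `data = {}['x'][0]` raises KeyError.
3. `except IndexError` does not match KeyError; skipped.
4. `except KeyError` matches → `seq.append('A')` → seq = ['K', 'A'].
5. finally always runs: `seq.append('E')` → seq = ['K', 'A', 'E'].
Result: ['K', 'A', 'E']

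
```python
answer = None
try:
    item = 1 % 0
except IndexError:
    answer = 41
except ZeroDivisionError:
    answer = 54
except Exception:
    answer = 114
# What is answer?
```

Step-by-step execution trace:
1. `item = 1 % 0` raises ZeroDivisionError.
2. `except IndexError` does not match ZeroDivisionError; skipped.
3. `except ZeroDivisionError` matches → answer = 54.
4. Remaining except clauses are skipped.
Result: 54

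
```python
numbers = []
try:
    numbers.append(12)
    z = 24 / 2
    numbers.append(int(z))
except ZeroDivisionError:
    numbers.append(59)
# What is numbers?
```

Step-by-step execution trace:
1. try: `numbers.append(12)` → numbers = [12].
2. `z = 24 / 2` → z = 12.0. No exception raised.
3. `numbers.append(int(z))` → numbers = [12, 12].
4. `except ZeroDivisionError` is skipped (no exception was raised).
Result: [12, 12]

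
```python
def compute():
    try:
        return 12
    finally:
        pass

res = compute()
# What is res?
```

Step-by-step execution trace:
1. `compute()` enters try: `return 12` sets pending return value 12.
2. Before returning, `finally: pass` runs (no effect).
3. compute() returns 12 → res = 12.
Result: 12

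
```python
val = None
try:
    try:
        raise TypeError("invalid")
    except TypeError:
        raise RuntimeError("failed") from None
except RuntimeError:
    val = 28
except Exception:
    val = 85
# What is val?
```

Step-by-step execution trace:
1. Inner try raises TypeError; inner `except TypeError` catches it.
2. `raise RuntimeError(...) from None` raises RuntimeError (from None suppresses __context__, but the active exception is still RuntimeError).
3. Outer `except RuntimeError` matches → val = 28.
4. `except Exception` is not reached.
Result: 28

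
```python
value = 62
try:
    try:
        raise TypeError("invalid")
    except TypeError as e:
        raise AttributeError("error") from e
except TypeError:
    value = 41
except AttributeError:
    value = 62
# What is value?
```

Step-by-step execution trace:
1. Inner try raises TypeError; inner `except TypeError as e` catches it.
2. `raise AttributeError(...) from e` raises AttributeError (TypeError is attached as __cause__, but only AttributeError is active).
3. Outer `except TypeError` does not match AttributeError; skipped.
4. Outer `except AttributeError` matches → value = 62.
Result: 62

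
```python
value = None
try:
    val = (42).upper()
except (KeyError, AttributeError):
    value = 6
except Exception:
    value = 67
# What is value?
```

Step-by-step execution trace:
1. `val = (42).upper()` raises AttributeError.
2. `except (KeyError, AttributeError)` matches (AttributeError is in the tuple) → value = 6.
3. `except Exception` is not reached.
Result: 6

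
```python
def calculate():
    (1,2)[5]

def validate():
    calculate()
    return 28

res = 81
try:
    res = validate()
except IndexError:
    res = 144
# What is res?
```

Step-by-step execution trace:
1. res starts at 81.
2. try: `validate()` calls `calculate()`.
3. `calculate()` evaluates `(1,2)[5]`, which raises IndexError; it propagates through validate (uncaught).
4. `return 28` in validate is not reached; the assignment to res does not complete.
5. `except IndexError` matches → res = 144.
Result: 144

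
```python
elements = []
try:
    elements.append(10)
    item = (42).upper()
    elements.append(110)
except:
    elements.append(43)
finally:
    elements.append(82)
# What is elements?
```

Step-by-step execution trace:
1. try: `elements.append(10)` → elements = [10].
2. `item = (42).upper()` raises AttributeError; `elements.append(110)` is not reached.
3. bare `except` matches → `elements.append(43)` → elements = [10, 43].
4. finally always runs: `elements.append(82)` → elements = [10, 43, 82].
Result: [10, 43, 82]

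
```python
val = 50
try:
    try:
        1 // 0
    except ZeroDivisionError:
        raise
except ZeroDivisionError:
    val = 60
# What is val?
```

Step-by-step execution trace:
1. Inner try: `1 // 0` raises ZeroDivisionError.
2. Inner `except ZeroDivisionError` matches; bare `raise` re-raises the same ZeroDivisionError.
3. Outer `except ZeroDivisionError` matches → val = 60.
Result: 60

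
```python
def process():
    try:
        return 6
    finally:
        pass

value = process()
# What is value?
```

Step-by-step execution trace:
1. `process()` enters try: `return 6` sets pending return value 6.
2. Before returning, `finally: pass` runs (no effect).
3. process() returns 6 → value = 6.
Result: 6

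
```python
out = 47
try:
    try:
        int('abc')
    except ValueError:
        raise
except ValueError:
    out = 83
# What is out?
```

Step-by-step execution trace:
1. Inner try: `int('abc')` raises ValueError.
2. Inner `except ValueError` matches; bare `raise` re-raises the same ValueError.
3. Outer `except ValueError` matches → out = 83.
Result: 83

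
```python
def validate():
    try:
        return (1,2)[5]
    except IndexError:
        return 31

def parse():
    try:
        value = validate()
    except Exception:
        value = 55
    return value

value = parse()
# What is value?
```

Step-by-step execution trace:
1. `parse()` calls `validate()`.
2. In validate: `(1,2)[5]` raises IndexError; `except IndexError` catches it → returns 31.
3. In parse: `value = validate()` → value = 31. No exception reaches parse.
4. `except Exception` is skipped; parse returns 31.
5. value = 31.
Result: 31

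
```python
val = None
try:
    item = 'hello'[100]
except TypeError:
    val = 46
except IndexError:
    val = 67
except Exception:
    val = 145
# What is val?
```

Step-by-step execution trace:
1. `item = 'hello'[100]` raises IndexError.
2. `except TypeError` does not match IndexError; skipped.
3. `except IndexError` matches → val = 67.
4. Remaining except clauses are skipped.
Result: 67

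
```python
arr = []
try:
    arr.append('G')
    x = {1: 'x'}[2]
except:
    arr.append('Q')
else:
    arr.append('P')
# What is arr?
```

Step-by-step execution trace:
1. try: `arr.append('G')` → arr = ['G'].
2. `x = {1: 'x'}[2]` raises KeyError.
3. bare `except` matches → `arr.append('Q')` → arr = ['G', 'Q'].
4. `else` is skipped (an exception was raised).
Result: ['G', 'Q']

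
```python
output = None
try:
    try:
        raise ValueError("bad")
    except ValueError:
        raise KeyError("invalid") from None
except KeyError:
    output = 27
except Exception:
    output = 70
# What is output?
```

Step-by-step execution trace:
1. Inner try raises ValueError; inner `except ValueError` catches it.
2. `raise KeyError(...) from None` raises KeyError (from None suppresses __context__, but the active exception is still KeyError).
3. Outer `except KeyError` matches → output = 27.
4. `except Exception` is not reached.
Result: 27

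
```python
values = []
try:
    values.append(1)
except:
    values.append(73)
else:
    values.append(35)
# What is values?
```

Step-by-step execution trace:
1. try: `values.append(1)` → values = [1]. No exception raised.
2. `except` is skipped.
3. `else` runs (try completed without exception): `values.append(35)` → values = [1, 35].
Result: [1, 35]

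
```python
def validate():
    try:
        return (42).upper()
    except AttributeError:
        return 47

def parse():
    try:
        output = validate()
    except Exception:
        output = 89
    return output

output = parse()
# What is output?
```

Step-by-step execution trace:
1. `parse()` calls `validate()`.
2. In validate: `(42).upper()` raises AttributeError; `except AttributeError` catches it → returns 47.
3. In parse: `output = validate()` → output = 47. No exception reaches parse.
4. `except Exception` is skipped; parse returns 47.
5. output = 47.
Result: 47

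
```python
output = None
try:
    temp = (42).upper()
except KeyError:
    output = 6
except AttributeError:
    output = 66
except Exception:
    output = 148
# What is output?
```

Step-by-step execution trace:
1. `temp = (42).upper()` raises AttributeError.
2. `except KeyError` does not match AttributeError; skipped.
3. `except AttributeError` matches → output = 66.
4. Remaining except clauses are skipped.
Result: 66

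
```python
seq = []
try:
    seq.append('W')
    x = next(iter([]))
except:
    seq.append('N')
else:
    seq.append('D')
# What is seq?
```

Step-by-step execution trace:
1. try: `seq.append('W')` → seq = ['W'].
2. `x = next(iter([]))` raises StopIteration.
3. bare `except` matches → `seq.append('N')` → seq = ['W', 'N'].
4. `else` is skipped (an exception was raised).
Result: ['W', 'N']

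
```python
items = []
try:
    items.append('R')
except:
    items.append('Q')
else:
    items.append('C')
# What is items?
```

Step-by-step execution trace:
1. try: `items.append('R')` → items = ['R']. No exception raised.
2. `except` is skipped.
3. `else` runs (try completed without exception): `items.append('C')` → items = ['R', 'C'].
Result: ['R', 'C']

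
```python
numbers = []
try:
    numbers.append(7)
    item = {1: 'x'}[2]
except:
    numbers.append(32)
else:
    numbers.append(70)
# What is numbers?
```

Step-by-step execution trace:
1. try: `numbers.append(7)` → numbers = [7].
2. `item = {1: 'x'}[2]` raises KeyError.
3. bare `except` matches → `numbers.append(32)` → numbers = [7, 32].
4. `else` is skipped (an exception was raised).
Result: [7, 32]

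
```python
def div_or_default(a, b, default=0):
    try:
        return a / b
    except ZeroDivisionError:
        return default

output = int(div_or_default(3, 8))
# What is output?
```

Step-by-step execution trace:
1. `div_or_default(3, 8)` enters try: `return 3 / 8` → returns 0.375. No exception raised.
2. `except ZeroDivisionError` is skipped.
3. `int(0.375)` → 0 → output = 0.
Result: 0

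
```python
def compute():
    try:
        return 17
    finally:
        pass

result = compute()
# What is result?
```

Step-by-step execution trace:
1. `compute()` enters try: `return 17` sets pending return value 17.
2. Before returning, `finally: pass` runs (no effect).
3. compute() returns 17 → result = 17.
Result: 17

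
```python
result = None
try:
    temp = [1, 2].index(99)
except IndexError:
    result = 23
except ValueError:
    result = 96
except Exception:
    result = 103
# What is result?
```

Step-by-step execution trace:
1. `temp = [1, 2].index(99)` raises ValueError.
2. `except IndexError` does not match ValueError; skipped.
3. `except ValueError` matches → result = 96.
4. Remaining except clauses are skipped.
Result: 96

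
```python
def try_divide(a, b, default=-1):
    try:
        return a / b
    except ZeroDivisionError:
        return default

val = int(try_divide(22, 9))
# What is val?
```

Step-by-step execution trace:
1. `try_divide(22, 9)` enters try: `return 22 / 9` → returns 2.4444444444444446. No exception raised.
2. `except ZeroDivisionError` is skipped.
3. `int(2.4444444444444446)` → 2 → val = 2.
Result: 2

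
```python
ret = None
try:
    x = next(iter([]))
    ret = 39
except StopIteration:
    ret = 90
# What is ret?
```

Step-by-step execution trace:
1. `x = next(iter([]))` raises StopIteration.
2. `ret = 39` is not reached.
3. `except StopIteration` matches → ret = 90.
Result: 90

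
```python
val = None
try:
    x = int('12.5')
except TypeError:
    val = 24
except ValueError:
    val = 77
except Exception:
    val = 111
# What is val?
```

Step-by-step execution trace:
1. `x = int('12.5')` raises ValueError.
2. `except TypeError` does not match ValueError; skipped.
3. `except ValueError` matches → val = 77.
4. Remaining except clauses are skipped.
Result: 77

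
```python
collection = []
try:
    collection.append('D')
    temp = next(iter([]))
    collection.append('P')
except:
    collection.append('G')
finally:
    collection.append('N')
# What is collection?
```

Step-by-step execution trace:
1. try: `collection.append('D')` → collection = ['D'].
2. `temp = next(iter([]))` raises StopIteration; `collection.append('P')` is not reached.
3. bare `except` matches → `collection.append('G')` → collection = ['D', 'G'].
4. finally always runs: `collection.append('N')` → collection = ['D', 'G', 'N'].
Result: ['D', 'G', 'N']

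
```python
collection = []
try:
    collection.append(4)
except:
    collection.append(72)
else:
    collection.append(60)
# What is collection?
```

Step-by-step execution trace:
1. try: `collection.append(4)` → collection = [4]. No exception raised.
2. `except` is skipped.
3. `else` runs (try completed without exception): `collection.append(60)` → collection = [4, 60].
Result: [4, 60]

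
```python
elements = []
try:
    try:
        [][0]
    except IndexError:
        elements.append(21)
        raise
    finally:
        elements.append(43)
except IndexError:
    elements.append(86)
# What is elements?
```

Step-by-step execution trace:
1. Inner try: `[][0]` raises IndexError.
2. Inner `except IndexError` matches → `elements.append(21)` → elements = [21].
3. bare `raise` re-raises IndexError.
4. Inner `finally` runs during unwinding: `elements.append(43)` → elements = [21, 43].
5. Outer `except IndexError` matches → `elements.append(86)` → elements = [21, 43, 86].
Result: [21, 43, 86]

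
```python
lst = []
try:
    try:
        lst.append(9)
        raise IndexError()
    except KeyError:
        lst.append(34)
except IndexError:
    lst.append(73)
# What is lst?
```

Step-by-step execution trace:
1. Inner try: `lst.append(9)` → lst = [9].
2. `raise IndexError()` raises IndexError.
3. Inner `except KeyError` does not match IndexError; exception propagates to outer try.
4. Outer `except IndexError` matches → `lst.append(73)` → lst = [9, 73].
Result: [9, 73]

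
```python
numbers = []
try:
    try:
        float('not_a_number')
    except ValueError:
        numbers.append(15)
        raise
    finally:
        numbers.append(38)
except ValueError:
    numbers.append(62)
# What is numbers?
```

Step-by-step execution trace:
1. Inner try: `float('not_a_number')` raises ValueError.
2. Inner `except ValueError` matches → `numbers.append(15)` → numbers = [15].
3. bare `raise` re-raises ValueError.
4. Inner `finally` runs during unwinding: `numbers.append(38)` → numbers = [15, 38].
5. Outer `except ValueError` matches → `numbers.append(62)` → numbers = [15, 38, 62].
Result: [15, 38, 62]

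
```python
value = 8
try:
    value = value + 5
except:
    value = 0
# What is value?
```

Step-by-step execution trace:
1. value starts at 8.
2. try: `value = value + 5` → value = 13. No exception raised.
3. `except` is skipped.
Result: 13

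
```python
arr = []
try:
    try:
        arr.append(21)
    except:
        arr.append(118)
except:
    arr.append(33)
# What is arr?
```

Step-by-step execution trace:
1. Inner try: `arr.append(21)` → arr = [21]. No exception raised.
2. Inner `except` is skipped.
3. Inner try completes normally; outer `except` is skipped.
Result: [21]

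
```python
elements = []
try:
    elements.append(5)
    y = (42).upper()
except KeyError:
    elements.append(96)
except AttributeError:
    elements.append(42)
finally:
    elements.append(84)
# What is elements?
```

Step-by-step execution trace:
1. try: `elements.append(5)` → elements = [5].
2. `y = (42).upper()` raises AttributeError.
3. `except KeyError` does not match AttributeError; skipped.
4. `except AttributeError` matches → `elements.append(42)` → elements = [5, 42].
5. finally always runs: `elements.append(84)` → elements = [5, 42, 84].
Result: [5, 42, 84]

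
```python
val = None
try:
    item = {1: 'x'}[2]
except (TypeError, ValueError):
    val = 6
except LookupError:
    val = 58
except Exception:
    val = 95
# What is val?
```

Step-by-step execution trace:
1. `item = {1: 'x'}[2]` raises KeyError.
2. `except (TypeError, ValueError)` does not match KeyError; skipped.
3. `except LookupError` matches (KeyError is a subclass of LookupError) → val = 58.
4. `except Exception` is not reached.
Result: 58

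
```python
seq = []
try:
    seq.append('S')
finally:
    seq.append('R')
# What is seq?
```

Step-by-step execution trace:
1. try: `seq.append('S')` → seq = ['S'].
2. The try body completes without raising.
3. finally always runs: `seq.append('R')` → seq = ['S', 'R'].
Result: ['S', 'R']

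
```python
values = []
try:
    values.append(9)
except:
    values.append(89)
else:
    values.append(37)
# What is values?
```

Step-by-step execution trace:
1. try: `values.append(9)` → values = [9]. No exception raised.
2. `except` is skipped.
3. `else` runs (try completed without exception): `values.append(37)` → values = [9, 37].
Result: [9, 37]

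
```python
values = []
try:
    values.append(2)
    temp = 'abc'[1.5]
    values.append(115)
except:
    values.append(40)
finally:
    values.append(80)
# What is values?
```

Step-by-step execution trace:
1. try: `values.append(2)` → values = [2].
2. `temp = 'abc'[1.5]` raises TypeError; `values.append(115)` is not reached.
3. bare `except` matches → `values.append(40)` → values = [2, 40].
4. finally always runs: `values.append(80)` → values = [2, 40, 80].
Result: [2, 40, 80]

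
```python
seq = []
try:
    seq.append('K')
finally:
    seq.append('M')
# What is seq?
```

Step-by-step execution trace:
1. try: `seq.append('K')` → seq = ['K'].
2. The try body completes without raising.
3. finally always runs: `seq.append('M')` → seq = ['K', 'M'].
Result: ['K', 'M']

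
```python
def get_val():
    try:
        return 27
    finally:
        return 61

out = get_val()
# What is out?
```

Step-by-step execution trace:
1. `get_val()` enters try: `return 27` sets pending return value 27.
2. Before returning, `finally: return 61` runs and overrides the pending return.
3. get_val() returns 61 → out = 61.
Result: 61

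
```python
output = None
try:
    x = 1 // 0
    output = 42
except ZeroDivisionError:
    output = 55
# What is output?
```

Step-by-step execution trace:
1. `x = 1 // 0` raises ZeroDivisionError.
2. `output = 42` is not reached.
3. `except ZeroDivisionError` matches → output = 55.
Result: 55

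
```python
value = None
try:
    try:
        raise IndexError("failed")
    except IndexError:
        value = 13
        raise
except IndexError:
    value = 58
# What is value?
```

Step-by-step execution trace:
1. Inner try: `raise IndexError("failed")` raises IndexError.
2. Inner `except IndexError` matches → value = 13.
3. bare `raise` re-raises the same IndexError.
4. Outer `except IndexError` matches → value = 58.
Result: 58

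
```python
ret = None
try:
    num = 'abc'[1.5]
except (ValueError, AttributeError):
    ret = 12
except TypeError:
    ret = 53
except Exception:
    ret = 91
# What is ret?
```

Step-by-step execution trace:
1. `num = 'abc'[1.5]` raises TypeError.
2. `except (ValueError, AttributeError)` does not match TypeError; skipped.
3. `except TypeError` matches (exact type match) → ret = 53.
4. `except Exception` is not reached.
Result: 53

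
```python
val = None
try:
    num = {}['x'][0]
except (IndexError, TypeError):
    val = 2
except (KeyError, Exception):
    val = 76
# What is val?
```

Step-by-step execution trace:
1. `num = {}['x'][0]` raises KeyError.
2. `except (IndexError, TypeError)` does not match KeyError; skipped.
3. `except (KeyError, Exception)` matches (KeyError is in the tuple) → val = 76.
Result: 76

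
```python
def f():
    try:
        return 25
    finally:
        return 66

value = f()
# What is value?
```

Step-by-step execution trace:
1. `f()` enters try: `return 25` sets pending return value 25.
2. Before returning, `finally: return 66` runs and overrides the pending return.
3. f() returns 66 → value = 66.
Result: 66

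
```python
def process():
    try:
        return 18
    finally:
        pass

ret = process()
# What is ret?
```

Step-by-step execution trace:
1. `process()` enters try: `return 18` sets pending return value 18.
2. Before returning, `finally: pass` runs (no effect).
3. process() returns 18 → ret = 18.
Result: 18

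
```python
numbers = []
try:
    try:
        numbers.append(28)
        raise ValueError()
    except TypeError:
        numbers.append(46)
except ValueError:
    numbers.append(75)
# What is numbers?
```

Step-by-step execution trace:
1. Inner try: `numbers.append(28)` → numbers = [28].
2. `raise ValueError()` raises ValueError.
3. Inner `except TypeError` does not match ValueError; exception propagates to outer try.
4. Outer `except ValueError` matches → `numbers.append(75)` → numbers = [28, 75].
Result: [28, 75]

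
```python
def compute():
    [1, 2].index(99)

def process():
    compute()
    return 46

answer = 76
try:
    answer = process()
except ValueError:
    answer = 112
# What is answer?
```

Step-by-step execution trace:
1. answer starts at 76.
2. try: `process()` calls `compute()`.
3. `compute()` evaluates `[1, 2].index(99)`, which raises ValueError; it propagates through process (uncaught).
4. `return 46` in process is not reached; the assignment to answer does not complete.
5. `except ValueError` matches → answer = 112.
Result: 112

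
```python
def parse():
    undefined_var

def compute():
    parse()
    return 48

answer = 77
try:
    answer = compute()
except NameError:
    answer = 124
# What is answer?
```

Step-by-step execution trace:
1. answer starts at 77.
2. try: `compute()` calls `parse()`.
3. `parse()` evaluates `undefined_var`, which raises NameError; it propagates through compute (uncaught).
4. `return 48` in compute is not reached; the assignment to answer does not complete.
5. `except NameError` matches → answer = 124.
Result: 124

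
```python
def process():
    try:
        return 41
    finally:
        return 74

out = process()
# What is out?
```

Step-by-step execution trace:
1. `process()` enters try: `return 41` sets pending return value 41.
2. Before returning, `finally: return 74` runs and overrides the pending return.
3. process() returns 74 → out = 74.
Result: 74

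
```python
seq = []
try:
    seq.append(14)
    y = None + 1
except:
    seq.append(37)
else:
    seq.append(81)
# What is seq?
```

Step-by-step execution trace:
1. try: `seq.append(14)` → seq = [14].
2. `y = None + 1` raises TypeError.
3. bare `except` matches → `seq.append(37)` → seq = [14, 37].
4. `else` is skipped (an exception was raised).
Result: [14, 37]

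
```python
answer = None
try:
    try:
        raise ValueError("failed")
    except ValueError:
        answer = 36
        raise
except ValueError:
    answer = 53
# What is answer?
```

Step-by-step execution trace:
1. Inner try: `raise ValueError("failed")` raises ValueError.
2. Inner `except ValueError` matches → answer = 36.
3. bare `raise` re-raises the same ValueError.
4. Outer `except ValueError` matches → answer = 53.
Result: 53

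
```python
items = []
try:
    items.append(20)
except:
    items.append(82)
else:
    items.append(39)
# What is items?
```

Step-by-step execution trace:
1. try: `items.append(20)` → items = [20]. No exception raised.
2. `except` is skipped.
3. `else` runs (try completed without exception): `items.append(39)` → items = [20, 39].
Result: [20, 39]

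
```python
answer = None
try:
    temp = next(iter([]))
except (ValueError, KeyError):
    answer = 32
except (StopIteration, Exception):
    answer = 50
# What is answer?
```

Step-by-step execution trace:
1. `temp = next(iter([]))` raises StopIteration.
2. `except (ValueError, KeyError)` does not match StopIteration; skipped.
3. `except (StopIteration, Exception)` matches (StopIteration is in the tuple) → answer = 50.
Result: 50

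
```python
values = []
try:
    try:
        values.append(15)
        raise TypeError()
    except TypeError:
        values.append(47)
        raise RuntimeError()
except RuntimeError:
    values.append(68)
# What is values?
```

Step-by-step execution trace:
1. Inner try: `values.append(15)` → values = [15].
2. `raise TypeError()` raises TypeError.
3. Inner `except TypeError` matches → `values.append(47)` → values = [15, 47].
4. `raise RuntimeError()` raises RuntimeError; propagates to outer try.
5. Outer `except RuntimeError` matches → `values.append(68)` → values = [15, 47, 68].
Result: [15, 47, 68]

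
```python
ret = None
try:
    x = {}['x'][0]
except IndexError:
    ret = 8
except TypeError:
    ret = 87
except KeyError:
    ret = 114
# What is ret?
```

Step-by-step execution trace:
1. `x = {}['x'][0]` raises KeyError.
2. `except IndexError` does not match KeyError; skipped.
3. `except TypeError` does not match KeyError; skipped.
4. `except KeyError` matches → ret = 114.
Result: 114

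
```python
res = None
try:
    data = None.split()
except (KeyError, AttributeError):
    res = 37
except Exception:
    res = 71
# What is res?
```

Step-by-step execution trace:
1. `data = None.split()` raises AttributeError.
2. `except (KeyError, AttributeError)` matches (AttributeError is in the tuple) → res = 37.
3. `except Exception` is not reached.
Result: 37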